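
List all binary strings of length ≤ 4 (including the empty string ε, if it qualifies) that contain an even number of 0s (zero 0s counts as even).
Checking every binary string of length 0 to 4:
  Length 0: accepted: ε | rejected: (none)
  Length 1: accepted: 1 | rejected: 0
  Length 2: accepted: 00, 11 | rejected: 01, 10
  Length 3: accepted: 001, 010, 100, 111 | rejected: 000, 011, 101, 110
  Length 4: accepted: 0000, 0011, 0101, 0110, 1001, 1010, 1100, 1111 | rejected: 0001, 0010, 0100, 0111, 1000, 1011, 1101, 1110
Total: 16 string(s).

Final answer: ε, 1, 00, 11, 001, 010, 100, 111, 0000, 0011, 0101, 0110, 1001, 1010, 1100, 1111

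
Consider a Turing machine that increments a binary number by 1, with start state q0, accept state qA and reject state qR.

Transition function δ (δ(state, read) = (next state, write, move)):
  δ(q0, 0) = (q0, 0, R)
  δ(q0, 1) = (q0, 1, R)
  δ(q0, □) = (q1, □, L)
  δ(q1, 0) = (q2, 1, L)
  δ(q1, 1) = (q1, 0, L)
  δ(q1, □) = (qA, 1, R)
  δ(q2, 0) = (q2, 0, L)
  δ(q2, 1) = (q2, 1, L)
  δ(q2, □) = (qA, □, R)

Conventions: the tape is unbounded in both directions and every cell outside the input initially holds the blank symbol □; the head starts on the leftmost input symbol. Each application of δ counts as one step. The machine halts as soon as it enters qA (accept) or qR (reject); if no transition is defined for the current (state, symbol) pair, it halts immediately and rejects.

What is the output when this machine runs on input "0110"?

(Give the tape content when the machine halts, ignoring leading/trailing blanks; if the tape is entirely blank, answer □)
Step 0: [q0]0110 (head at position 0)
Step 1: δ(q0, 0) = (q0, 0, R)  ⊢  0[q0]110 (head at position 1)
Step 2: δ(q0, 1) = (q0, 1, R)  ⊢  01[q0]10 (head at position 2)
Step 3: δ(q0, 1) = (q0, 1, R)  ⊢  011[q0]0 (head at position 3)
Step 4: δ(q0, 0) = (q0, 0, R)  ⊢  0110[q0]□ (head at position 4)
Step 5: δ(q0, □) = (q1, □, L)  ⊢  011[q1]0□ (head at position 3)
Step 6: δ(q1, 0) = (q2, 1, L)  ⊢  01[q2]11□ (head at position 2)
Step 7: δ(q2, 1) = (q2, 1, L)  ⊢  0[q2]111□ (head at position 1)
Step 8: δ(q2, 1) = (q2, 1, L)  ⊢  [q2]0111□ (head at position 0)
Step 9: δ(q2, 0) = (q2, 0, L)  ⊢  [q2]□0111□ (head at position -1)
Step 10: δ(q2, □) = (qA, □, R)  ⊢  □[qA]0111□ (head at position 0)
The machine is in qA, so it halts and accepts.
Tape content when halted (ignoring surrounding blanks): 0111

Final answer: Output: 0111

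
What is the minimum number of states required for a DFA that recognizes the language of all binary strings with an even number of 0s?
Language: binary strings with an even number of 0s
Lower bound (Myhill–Nerode): the prefixes ε, 0 are pairwise distinguishable:
  ε vs 0: suffix ε distinguishes them (ε has zero 0s (accepted), 0 has one 0 (rejected))
So any DFA needs at least 2 states.
Upper bound: a DFA with 2 states exists (one state per class above).
Minimum states: 2

Final answer: 2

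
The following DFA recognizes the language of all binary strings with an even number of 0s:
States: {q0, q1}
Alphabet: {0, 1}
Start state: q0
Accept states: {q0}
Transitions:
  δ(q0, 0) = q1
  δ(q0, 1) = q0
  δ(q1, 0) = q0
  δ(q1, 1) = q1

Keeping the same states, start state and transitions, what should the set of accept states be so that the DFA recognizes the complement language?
The DFA is complete (every state has a transition on every symbol), so the complement
is recognized by the same DFA with accepting and non-accepting states swapped.
Original accept states: {q0}
Complement accept states = All states - Original accept states
= {q0, q1} - {q0}
= {q1}
Complement language: strings with an ODD number of 0s

Final answer: {q1}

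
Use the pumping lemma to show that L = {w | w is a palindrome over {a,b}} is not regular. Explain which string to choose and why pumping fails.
Language: L = {w | w is a palindrome over {a,b}} (strings that read the same forwards and backwards)
Step 1: Assume for contradiction that L is regular, with pumping length p.
Step 2: Choose s = a^p b a^p. Then s ∈ L (it reads the same forwards and backwards) and |s| ≥ p.
Step 3: Consider any decomposition s = xyz with |xy| ≤ p and |y| > 0. Since |xy| ≤ p and the first p symbols of s are all a's, y = a^k for some k with 1 ≤ k ≤ p.
Step 4: Pumping up (i = 2): xy²z = a^(p+k) b a^p. Its reverse is a^p b a^(p+k) ≠ a^(p+k) b a^p (the single b is no longer in the middle), so xy²z is not a palindrome and xy²z ∉ L.
This contradicts the pumping lemma, so L is not regular.

Final answer: Choose s = a^p b a^p. Since |xy| ≤ p, y = a^k with k ≥ 1. Then xy²z = a^(p+k) b a^p is not a palindrome, so ∉ L.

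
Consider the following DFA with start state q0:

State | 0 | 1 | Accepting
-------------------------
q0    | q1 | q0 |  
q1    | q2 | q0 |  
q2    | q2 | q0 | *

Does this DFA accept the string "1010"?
Start in q0.
Read '1': q0 → q0
Read '0': q0 → q1
Read '1': q1 → q0
Read '0': q0 → q1
Final state q1 is not accepting, so the string is rejected.

Final answer: No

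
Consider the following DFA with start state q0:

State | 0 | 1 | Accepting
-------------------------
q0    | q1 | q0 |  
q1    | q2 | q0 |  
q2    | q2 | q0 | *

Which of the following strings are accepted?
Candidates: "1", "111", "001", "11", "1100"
"1": q0 → q0; q0 is not accepting → rejected
"111": q0 → q0 → q0 → q0; q0 is not accepting → rejected
"001": q0 → q1 → q2 → q0; q0 is not accepting → rejected
"11": q0 → q0 → q0; q0 is not accepting → rejected
"1100": q0 → q0 → q0 → q1 → q2; q2 is accepting → accepted

Final answer: "1100"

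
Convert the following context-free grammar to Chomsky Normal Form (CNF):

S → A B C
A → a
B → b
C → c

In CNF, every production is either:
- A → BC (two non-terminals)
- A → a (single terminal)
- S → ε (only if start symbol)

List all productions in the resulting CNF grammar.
The grammar has no ε-productions or unit productions to eliminate.
A → a is already in CNF (single terminal) – keep it.
B → b is already in CNF (single terminal) – keep it.
C → c is already in CNF (single terminal) – keep it.
S → A B C has 3 symbols on the right: break it into binary productions S → A X0, X0 → B C.
Resulting CNF grammar (5 productions): A → a; B → b; C → c; S → A X0; X0 → B C

Final answer: A → a; B → b; C → c; S → A X0; X0 → B C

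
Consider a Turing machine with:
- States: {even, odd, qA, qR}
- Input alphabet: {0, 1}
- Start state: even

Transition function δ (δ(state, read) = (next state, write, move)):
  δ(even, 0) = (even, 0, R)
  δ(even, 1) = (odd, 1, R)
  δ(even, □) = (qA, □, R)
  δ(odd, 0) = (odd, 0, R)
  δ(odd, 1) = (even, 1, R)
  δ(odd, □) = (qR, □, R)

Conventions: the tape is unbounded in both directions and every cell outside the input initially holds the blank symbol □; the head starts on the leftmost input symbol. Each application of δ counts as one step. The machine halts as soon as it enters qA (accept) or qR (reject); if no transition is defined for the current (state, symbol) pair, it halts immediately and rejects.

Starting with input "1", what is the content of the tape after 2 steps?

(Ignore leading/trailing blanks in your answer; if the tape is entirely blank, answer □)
Step 0: [even]1 (head at position 0)
Step 1: δ(even, 1) = (odd, 1, R)  ⊢  1[odd]□ (head at position 1)
Step 2: δ(odd, □) = (qR, □, R)  ⊢  1□[qR]□ (head at position 2)
Tape after 2 steps (ignoring surrounding blanks): 1

Final answer: Tape: 1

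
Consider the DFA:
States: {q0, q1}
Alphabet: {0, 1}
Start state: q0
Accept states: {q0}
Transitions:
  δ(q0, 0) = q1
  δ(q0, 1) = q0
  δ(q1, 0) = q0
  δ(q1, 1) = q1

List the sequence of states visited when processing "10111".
Starting at q0
Read '1': q0 -> q0
Read '0': q0 -> q1
Read '1': q1 -> q1
Read '1': q1 -> q1
Read '1': q1 -> q1

Final answer: q0 -> q0 -> q1 -> q1 -> q1 -> q1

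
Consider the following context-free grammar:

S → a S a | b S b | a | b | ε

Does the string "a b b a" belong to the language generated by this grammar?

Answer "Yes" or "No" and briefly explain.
A derivation exists: S ⇒ a S a ⇒ a b S b a ⇒ a b b a (using S → a S a, S → b S b, then S → ε).

Final answer: Yes - a valid derivation exists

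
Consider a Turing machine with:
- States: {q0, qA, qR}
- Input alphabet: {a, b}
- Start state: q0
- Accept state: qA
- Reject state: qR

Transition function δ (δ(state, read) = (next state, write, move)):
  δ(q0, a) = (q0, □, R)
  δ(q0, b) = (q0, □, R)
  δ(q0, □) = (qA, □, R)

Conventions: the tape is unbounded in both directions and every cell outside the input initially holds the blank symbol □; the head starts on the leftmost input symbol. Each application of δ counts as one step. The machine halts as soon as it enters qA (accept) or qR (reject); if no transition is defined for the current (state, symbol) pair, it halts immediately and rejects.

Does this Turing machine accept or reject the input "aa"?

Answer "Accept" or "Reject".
Step 0: [q0]aa (head at position 0)
Step 1: δ(q0, a) = (q0, □, R)  ⊢  □[q0]a (head at position 1)
Step 2: δ(q0, a) = (q0, □, R)  ⊢  □□[q0]□ (head at position 2)
Step 3: δ(q0, □) = (qA, □, R)  ⊢  □□□[qA]□ (head at position 3)
The machine is in qA, so it halts and accepts.

Final answer: Accept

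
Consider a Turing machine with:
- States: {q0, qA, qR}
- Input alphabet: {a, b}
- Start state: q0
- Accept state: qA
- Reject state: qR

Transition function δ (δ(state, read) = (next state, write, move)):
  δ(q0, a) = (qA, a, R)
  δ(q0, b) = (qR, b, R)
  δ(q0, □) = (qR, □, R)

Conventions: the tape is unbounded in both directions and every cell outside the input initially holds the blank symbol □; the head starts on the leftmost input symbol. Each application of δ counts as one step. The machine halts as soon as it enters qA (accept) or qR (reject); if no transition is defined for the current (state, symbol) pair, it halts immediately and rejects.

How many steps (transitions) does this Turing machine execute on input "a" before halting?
Step 0: [q0]a (head at position 0)
Step 1: δ(q0, a) = (qA, a, R)  ⊢  a[qA]□ (head at position 1)
The machine is in qA, so it halts and accepts.
Number of transitions executed: 1.

Final answer: 1 steps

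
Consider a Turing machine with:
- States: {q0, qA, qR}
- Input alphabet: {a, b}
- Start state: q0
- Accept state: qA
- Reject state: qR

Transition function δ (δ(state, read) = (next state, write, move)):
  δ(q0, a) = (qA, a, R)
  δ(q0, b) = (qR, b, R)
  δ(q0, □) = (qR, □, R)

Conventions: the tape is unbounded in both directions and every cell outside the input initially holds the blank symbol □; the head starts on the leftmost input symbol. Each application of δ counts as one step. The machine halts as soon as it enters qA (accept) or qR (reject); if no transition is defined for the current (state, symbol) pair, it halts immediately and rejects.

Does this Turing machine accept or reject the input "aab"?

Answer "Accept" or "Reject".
Step 0: [q0]aab (head at position 0)
Step 1: δ(q0, a) = (qA, a, R)  ⊢  a[qA]ab (head at position 1)
The machine is in qA, so it halts and accepts.

Final answer: Accept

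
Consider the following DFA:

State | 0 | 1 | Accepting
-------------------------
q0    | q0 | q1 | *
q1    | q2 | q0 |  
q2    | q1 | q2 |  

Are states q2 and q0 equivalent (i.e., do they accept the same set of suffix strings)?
Try the suffix ε (the empty string).
From q2: q2 — not accepting.
From q0: q0 — accepting.
The two states disagree on this suffix, so they are not equivalent.

Final answer: No. Distinguishing string: ε (the empty string) - accepted from q0 but not from q2.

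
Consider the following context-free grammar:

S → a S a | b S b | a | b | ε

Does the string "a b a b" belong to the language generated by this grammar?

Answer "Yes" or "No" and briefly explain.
Every production places the same symbol at both ends (or yields a single symbol / ε), so every derived string is a palindrome. a b a b reversed is b a b a ≠ a b a b, so it is not a palindrome and cannot be derived (already the first step fails: the string starts with a but ends with b, so neither S → a S a nor S → b S b fits).

Final answer: No - no valid derivation exists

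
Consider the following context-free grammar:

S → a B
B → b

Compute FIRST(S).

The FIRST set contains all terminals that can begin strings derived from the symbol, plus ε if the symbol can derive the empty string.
S has the single production S → a B, whose right-hand side begins with the terminal a. So FIRST(S) = {a}.

Final answer: {a}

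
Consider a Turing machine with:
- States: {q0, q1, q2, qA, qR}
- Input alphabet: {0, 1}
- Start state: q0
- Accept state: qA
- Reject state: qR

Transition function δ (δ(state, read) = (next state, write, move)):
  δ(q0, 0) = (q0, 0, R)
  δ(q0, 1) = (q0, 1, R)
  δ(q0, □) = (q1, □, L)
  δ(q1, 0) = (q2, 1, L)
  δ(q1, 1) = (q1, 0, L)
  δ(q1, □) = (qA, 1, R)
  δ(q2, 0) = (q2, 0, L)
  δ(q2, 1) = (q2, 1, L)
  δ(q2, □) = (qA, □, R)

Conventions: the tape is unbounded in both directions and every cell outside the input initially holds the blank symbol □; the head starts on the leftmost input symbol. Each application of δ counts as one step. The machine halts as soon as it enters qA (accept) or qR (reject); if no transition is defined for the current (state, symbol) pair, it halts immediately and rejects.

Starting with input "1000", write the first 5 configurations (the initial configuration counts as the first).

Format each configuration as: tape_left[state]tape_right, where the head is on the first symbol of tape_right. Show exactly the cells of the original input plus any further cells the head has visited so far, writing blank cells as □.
Step 0: [q0]1000 (head at position 0)
Step 1: δ(q0, 1) = (q0, 1, R)  ⊢  1[q0]000 (head at position 1)
Step 2: δ(q0, 0) = (q0, 0, R)  ⊢  10[q0]00 (head at position 2)
Step 3: δ(q0, 0) = (q0, 0, R)  ⊢  100[q0]0 (head at position 3)
Step 4: δ(q0, 0) = (q0, 0, R)  ⊢  1000[q0]□ (head at position 4)

Final answer: [q0]1000 ⊢ 1[q0]000 ⊢ 10[q0]00 ⊢ 100[q0]0 ⊢ 1000[q0]□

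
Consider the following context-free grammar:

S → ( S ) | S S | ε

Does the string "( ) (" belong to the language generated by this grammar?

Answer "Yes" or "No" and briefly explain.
Each production adds parentheses only in matched pairs (S → ( S )) or none at all, so every derived string has equally many '(' and ')'. The string ( ) ( has two '(' and one ')', so it cannot be derived.

Final answer: No - no valid derivation exists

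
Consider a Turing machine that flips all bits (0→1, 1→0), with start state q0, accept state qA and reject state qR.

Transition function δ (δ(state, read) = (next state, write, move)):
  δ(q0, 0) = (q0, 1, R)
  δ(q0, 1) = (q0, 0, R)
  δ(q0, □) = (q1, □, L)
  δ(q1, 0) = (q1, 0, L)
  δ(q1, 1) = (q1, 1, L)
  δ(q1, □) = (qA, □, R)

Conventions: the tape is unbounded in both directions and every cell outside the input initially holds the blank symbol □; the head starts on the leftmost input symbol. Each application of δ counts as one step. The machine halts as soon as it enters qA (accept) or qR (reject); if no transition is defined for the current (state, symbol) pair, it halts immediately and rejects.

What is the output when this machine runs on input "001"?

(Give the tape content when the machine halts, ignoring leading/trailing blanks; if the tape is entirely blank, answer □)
Step 0: [q0]001 (head at position 0)
Step 1: δ(q0, 0) = (q0, 1, R)  ⊢  1[q0]01 (head at position 1)
Step 2: δ(q0, 0) = (q0, 1, R)  ⊢  11[q0]1 (head at position 2)
Step 3: δ(q0, 1) = (q0, 0, R)  ⊢  110[q0]□ (head at position 3)
Step 4: δ(q0, □) = (q1, □, L)  ⊢  11[q1]0□ (head at position 2)
Step 5: δ(q1, 0) = (q1, 0, L)  ⊢  1[q1]10□ (head at position 1)
Step 6: δ(q1, 1) = (q1, 1, L)  ⊢  [q1]110□ (head at position 0)
Step 7: δ(q1, 1) = (q1, 1, L)  ⊢  [q1]□110□ (head at position -1)
Step 8: δ(q1, □) = (qA, □, R)  ⊢  □[qA]110□ (head at position 0)
The machine is in qA, so it halts and accepts.
Tape content when halted (ignoring surrounding blanks): 110

Final answer: Output: 110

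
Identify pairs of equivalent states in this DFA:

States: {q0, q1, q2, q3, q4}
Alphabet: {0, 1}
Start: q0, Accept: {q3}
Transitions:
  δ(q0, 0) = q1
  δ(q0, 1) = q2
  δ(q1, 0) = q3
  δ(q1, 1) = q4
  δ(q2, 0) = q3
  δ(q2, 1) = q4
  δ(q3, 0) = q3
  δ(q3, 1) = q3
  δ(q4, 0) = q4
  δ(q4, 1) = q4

Using the table-filling algorithm:
Round 0 – mark pairs where exactly one state is accepting: (q0,q3), (q1,q3), (q2,q3), (q3,q4)
Round 1 – newly marked: (q0,q1) [on 0: q1 vs q3, already marked]; (q0,q2) [on 0: q1 vs q3, already marked]; (q1,q4) [on 0: q3 vs q4, already marked]; (q2,q4) [on 0: q3 vs q4, already marked]
Round 2 – newly marked: (q0,q4) [on 0: q1 vs q4, already marked]
No further pairs can be marked.
(q1, q2) unmarked: δ(q1,0)=q3, δ(q2,0)=q3; δ(q1,1)=q4, δ(q2,1)=q4 → equivalent
Equivalent pairs: (q1, q2)

Final answer: Equivalent pairs: (q1, q2)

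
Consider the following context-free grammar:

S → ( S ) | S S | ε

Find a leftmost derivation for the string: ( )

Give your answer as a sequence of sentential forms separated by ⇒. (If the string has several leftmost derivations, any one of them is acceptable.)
Start with S.
Step 1: the leftmost non-terminal is S; apply S → ( S ):  ( S )
Step 2: the leftmost non-terminal is S; apply S → ε:  ( )

Final answer: S ⇒ ( S ) ⇒ ( )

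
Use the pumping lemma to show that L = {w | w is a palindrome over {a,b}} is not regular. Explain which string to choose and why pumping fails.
Language: L = {w | w is a palindrome over {a,b}} (strings that read the same forwards and backwards)
Step 1: Assume for contradiction that L is regular, with pumping length p.
Step 2: Choose s = a^p b a^p. Then s ∈ L (it reads the same forwards and backwards) and |s| ≥ p.
Step 3: Consider any decomposition s = xyz with |xy| ≤ p and |y| > 0. Since |xy| ≤ p and the first p symbols of s are all a's, y = a^k for some k with 1 ≤ k ≤ p.
Step 4: Pumping up (i = 2): xy²z = a^(p+k) b a^p. Its reverse is a^p b a^(p+k) ≠ a^(p+k) b a^p (the single b is no longer in the middle), so xy²z is not a palindrome and xy²z ∉ L.
This contradicts the pumping lemma, so L is not regular.

Final answer: Choose s = a^p b a^p. Since |xy| ≤ p, y = a^k with k ≥ 1. Then xy²z = a^(p+k) b a^p is not a palindrome, so ∉ L.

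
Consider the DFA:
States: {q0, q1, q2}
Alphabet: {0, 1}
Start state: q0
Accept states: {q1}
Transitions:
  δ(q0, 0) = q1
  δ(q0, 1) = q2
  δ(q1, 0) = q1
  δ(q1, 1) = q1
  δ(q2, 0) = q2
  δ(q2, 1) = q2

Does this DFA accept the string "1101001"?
Processing string "1101001":
  q0 --1--> q2
  q2 --1--> q2
  q2 --0--> q2
  q2 --1--> q2
  q2 --0--> q2
  q2 --0--> q2
  q2 --1--> q2
Final state: q2
Accept states: {q1}
q2 is not an accept state, so the string is rejected.

Final answer: No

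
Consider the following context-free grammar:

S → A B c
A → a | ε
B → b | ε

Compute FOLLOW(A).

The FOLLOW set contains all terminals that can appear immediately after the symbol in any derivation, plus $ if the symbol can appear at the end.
A occurs in S → A B c followed by B c. Add FIRST(B) minus ε = {b}; B is nullable (B → ε), so what follows B can also follow A: the terminal c. FOLLOW(A) = {b, c}.

Final answer: {b, c}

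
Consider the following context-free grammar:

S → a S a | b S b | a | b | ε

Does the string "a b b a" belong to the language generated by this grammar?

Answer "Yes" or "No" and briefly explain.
A derivation exists: S ⇒ a S a ⇒ a b S b a ⇒ a b b a (using S → a S a, S → b S b, then S → ε).

Final answer: Yes - a valid derivation exists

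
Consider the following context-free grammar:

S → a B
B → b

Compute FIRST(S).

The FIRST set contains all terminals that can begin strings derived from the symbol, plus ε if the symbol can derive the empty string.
S has the single production S → a B, whose right-hand side begins with the terminal a. So FIRST(S) = {a}.

Final answer: {a}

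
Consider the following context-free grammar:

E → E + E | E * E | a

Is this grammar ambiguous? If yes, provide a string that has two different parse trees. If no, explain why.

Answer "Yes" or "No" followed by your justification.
Two different leftmost derivations of a + a * a:
  (1) E ⇒ E + E ⇒ a + E ⇒ a + E * E ⇒ a + a * E ⇒ a + a * a   (tree groups a + (a * a))
  (2) E ⇒ E * E ⇒ E + E * E ⇒ a + E * E ⇒ a + a * E ⇒ a + a * a   (tree groups (a + a) * a)
Two distinct leftmost derivations = two distinct parse trees, so the grammar is ambiguous.

Final answer: Yes - the string 'a + a * a' has two distinct leftmost derivations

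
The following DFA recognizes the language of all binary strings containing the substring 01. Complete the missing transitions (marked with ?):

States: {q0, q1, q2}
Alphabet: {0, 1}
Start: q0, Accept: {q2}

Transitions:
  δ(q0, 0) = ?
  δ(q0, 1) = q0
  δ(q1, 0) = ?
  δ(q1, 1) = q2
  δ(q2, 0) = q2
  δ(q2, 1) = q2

What each state remembers (consistent with the given transitions and accept states):
  q0: 01 not seen yet and the last symbol was not 0
  q1: 01 not seen yet and the last symbol was 0
  q2: the substring 01 has already been seen
Filling in the missing entries:
  δ(q0, 0): in q0 (01 not seen yet and the last symbol was not 0), after reading 0 we have: 01 not seen yet and the last symbol was 0 → q1
  δ(q1, 0): in q1 (01 not seen yet and the last symbol was 0), after reading 0 we have: 01 not seen yet and the last symbol was 0 → q1

Final answer: δ(q0, 0) = q1; δ(q1, 0) = q1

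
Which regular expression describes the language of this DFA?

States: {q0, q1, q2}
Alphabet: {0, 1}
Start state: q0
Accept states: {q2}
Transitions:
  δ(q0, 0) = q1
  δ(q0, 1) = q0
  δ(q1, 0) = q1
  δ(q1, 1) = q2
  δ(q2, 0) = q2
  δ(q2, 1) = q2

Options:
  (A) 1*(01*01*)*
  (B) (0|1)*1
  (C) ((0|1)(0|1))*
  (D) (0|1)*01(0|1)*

Testing sample strings against the DFA:
  '00' -> rejected
  '00' -> rejected
  '11' -> rejected
  '01110' -> accepted
Checking each option for a counterexample:
  (A) 1*(01*01*)*: ε is rejected by the DFA but matches the regex → eliminated
  (B) (0|1)*1: '1' is rejected by the DFA but matches the regex → eliminated
  (C) ((0|1)(0|1))*: ε is rejected by the DFA but matches the regex → eliminated
  (D) (0|1)*01(0|1)*: agrees with the DFA on all strings of length ≤ 4
Only (D) (0|1)*01(0|1)* is consistent with the DFA.

Final answer: (D) (0|1)*01(0|1)*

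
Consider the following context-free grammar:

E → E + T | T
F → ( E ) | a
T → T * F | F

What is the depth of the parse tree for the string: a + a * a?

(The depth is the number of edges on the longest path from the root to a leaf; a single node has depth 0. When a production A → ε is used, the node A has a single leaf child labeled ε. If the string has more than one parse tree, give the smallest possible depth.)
The grammar is unambiguous; the parse tree of a + a * a is:
E → E + T at the root (depth 0).
  Left E (depth 1) → T (2) → F (3) → a (4).
  Right T (depth 1) → T * F; that T (2) → F (3) → a (4); F (2) → a (3).
The longest root-to-leaf paths have 4 edges.
Depth = 4.

Final answer: 4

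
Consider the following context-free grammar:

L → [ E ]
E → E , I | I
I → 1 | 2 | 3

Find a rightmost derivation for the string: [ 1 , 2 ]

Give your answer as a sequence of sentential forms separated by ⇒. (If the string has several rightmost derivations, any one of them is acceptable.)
Start with L.
Step 1: the rightmost non-terminal is L; apply L → [ E ]:  [ E ]
Step 2: the rightmost non-terminal is E; apply E → E , I:  [ E , I ]
Step 3: the rightmost non-terminal is I; apply I → 2:  [ E , 2 ]
Step 4: the rightmost non-terminal is E; apply E → I:  [ I , 2 ]
Step 5: the rightmost non-terminal is I; apply I → 1:  [ 1 , 2 ]

Final answer: L ⇒ [ E ] ⇒ [ E , I ] ⇒ [ E , 2 ] ⇒ [ I , 2 ] ⇒ [ 1 , 2 ]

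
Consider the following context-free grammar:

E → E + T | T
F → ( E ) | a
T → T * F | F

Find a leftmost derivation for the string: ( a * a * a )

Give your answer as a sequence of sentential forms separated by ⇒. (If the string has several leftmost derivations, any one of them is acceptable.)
Start with E.
Step 1: the leftmost non-terminal is E; apply E → T:  T
Step 2: the leftmost non-terminal is T; apply T → F:  F
Step 3: the leftmost non-terminal is F; apply F → ( E ):  ( E )
Step 4: the leftmost non-terminal is E; apply E → T:  ( T )
Step 5: the leftmost non-terminal is T; apply T → T * F:  ( T * F )
Step 6: the leftmost non-terminal is T; apply T → T * F:  ( T * F * F )
Step 7: the leftmost non-terminal is T; apply T → F:  ( F * F * F )
Step 8: the leftmost non-terminal is F; apply F → a:  ( a * F * F )
Step 9: the leftmost non-terminal is F; apply F → a:  ( a * a * F )
Step 10: the leftmost non-terminal is F; apply F → a:  ( a * a * a )

Final answer: E ⇒ T ⇒ F ⇒ ( E ) ⇒ ( T ) ⇒ ( T * F ) ⇒ ( T * F * F ) ⇒ ( F * F * F ) ⇒ ( a * F * F ) ⇒ ( a * a * F ) ⇒ ( a * a * a )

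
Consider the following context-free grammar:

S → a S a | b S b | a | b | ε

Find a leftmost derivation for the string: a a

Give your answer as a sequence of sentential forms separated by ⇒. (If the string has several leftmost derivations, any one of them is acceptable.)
Start with S.
Step 1: the leftmost non-terminal is S; apply S → a S a:  a S a
Step 2: the leftmost non-terminal is S; apply S → ε:  a a

Final answer: S ⇒ a S a ⇒ a a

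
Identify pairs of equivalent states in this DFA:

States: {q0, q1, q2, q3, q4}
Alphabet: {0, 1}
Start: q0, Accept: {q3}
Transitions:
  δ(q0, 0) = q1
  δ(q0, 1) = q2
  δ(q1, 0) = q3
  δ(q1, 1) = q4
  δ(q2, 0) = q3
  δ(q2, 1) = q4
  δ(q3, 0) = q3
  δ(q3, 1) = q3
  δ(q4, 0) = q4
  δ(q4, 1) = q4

Using the table-filling algorithm:
Round 0 – mark pairs where exactly one state is accepting: (q0,q3), (q1,q3), (q2,q3), (q3,q4)
Round 1 – newly marked: (q0,q1) [on 0: q1 vs q3, already marked]; (q0,q2) [on 0: q1 vs q3, already marked]; (q1,q4) [on 0: q3 vs q4, already marked]; (q2,q4) [on 0: q3 vs q4, already marked]
Round 2 – newly marked: (q0,q4) [on 0: q1 vs q4, already marked]
No further pairs can be marked.
(q1, q2) unmarked: δ(q1,0)=q3, δ(q2,0)=q3; δ(q1,1)=q4, δ(q2,1)=q4 → equivalent
Equivalent pairs: (q1, q2)

Final answer: Equivalent pairs: (q1, q2)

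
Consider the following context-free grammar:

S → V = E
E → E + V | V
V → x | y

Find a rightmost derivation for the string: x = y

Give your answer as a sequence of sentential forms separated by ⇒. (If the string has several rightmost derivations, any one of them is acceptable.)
Start with S.
Step 1: the rightmost non-terminal is S; apply S → V = E:  V = E
Step 2: the rightmost non-terminal is E; apply E → V:  V = V
Step 3: the rightmost non-terminal is V; apply V → y:  V = y
Step 4: the rightmost non-terminal is V; apply V → x:  x = y

Final answer: S ⇒ V = E ⇒ V = V ⇒ V = y ⇒ x = y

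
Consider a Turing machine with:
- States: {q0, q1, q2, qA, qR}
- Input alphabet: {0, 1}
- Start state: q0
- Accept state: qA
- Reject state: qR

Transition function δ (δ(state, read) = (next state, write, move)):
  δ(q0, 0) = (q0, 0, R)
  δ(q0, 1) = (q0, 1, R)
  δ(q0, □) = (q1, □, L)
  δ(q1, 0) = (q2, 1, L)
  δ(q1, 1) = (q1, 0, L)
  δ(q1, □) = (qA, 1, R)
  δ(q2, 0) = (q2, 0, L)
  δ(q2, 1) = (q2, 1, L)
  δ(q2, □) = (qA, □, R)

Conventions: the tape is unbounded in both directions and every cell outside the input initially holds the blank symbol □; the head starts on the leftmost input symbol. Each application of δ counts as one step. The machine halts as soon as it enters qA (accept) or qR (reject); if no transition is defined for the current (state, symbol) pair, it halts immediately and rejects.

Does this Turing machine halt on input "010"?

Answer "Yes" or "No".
Step 0: [q0]010 (head at position 0)
Step 1: δ(q0, 0) = (q0, 0, R)  ⊢  0[q0]10 (head at position 1)
Step 2: δ(q0, 1) = (q0, 1, R)  ⊢  01[q0]0 (head at position 2)
Step 3: δ(q0, 0) = (q0, 0, R)  ⊢  010[q0]□ (head at position 3)
Step 4: δ(q0, □) = (q1, □, L)  ⊢  01[q1]0□ (head at position 2)
Step 5: δ(q1, 0) = (q2, 1, L)  ⊢  0[q2]11□ (head at position 1)
Step 6: δ(q2, 1) = (q2, 1, L)  ⊢  [q2]011□ (head at position 0)
Step 7: δ(q2, 0) = (q2, 0, L)  ⊢  [q2]□011□ (head at position -1)
Step 8: δ(q2, □) = (qA, □, R)  ⊢  □[qA]011□ (head at position 0)
The machine is in qA, so it halts and accepts.
It halts after 8 steps.

Final answer: Yes - halts after 8 steps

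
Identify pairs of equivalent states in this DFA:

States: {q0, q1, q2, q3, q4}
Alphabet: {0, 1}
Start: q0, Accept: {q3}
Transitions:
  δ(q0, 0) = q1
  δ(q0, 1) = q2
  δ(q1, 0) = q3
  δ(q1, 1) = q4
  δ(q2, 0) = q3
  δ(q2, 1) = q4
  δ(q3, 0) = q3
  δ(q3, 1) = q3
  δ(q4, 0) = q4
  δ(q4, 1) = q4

Using the table-filling algorithm:
Round 0 – mark pairs where exactly one state is accepting: (q0,q3), (q1,q3), (q2,q3), (q3,q4)
Round 1 – newly marked: (q0,q1) [on 0: q1 vs q3, already marked]; (q0,q2) [on 0: q1 vs q3, already marked]; (q1,q4) [on 0: q3 vs q4, already marked]; (q2,q4) [on 0: q3 vs q4, already marked]
Round 2 – newly marked: (q0,q4) [on 0: q1 vs q4, already marked]
No further pairs can be marked.
(q1, q2) unmarked: δ(q1,0)=q3, δ(q2,0)=q3; δ(q1,1)=q4, δ(q2,1)=q4 → equivalent
Equivalent pairs: (q1, q2)

Final answer: Equivalent pairs: (q1, q2)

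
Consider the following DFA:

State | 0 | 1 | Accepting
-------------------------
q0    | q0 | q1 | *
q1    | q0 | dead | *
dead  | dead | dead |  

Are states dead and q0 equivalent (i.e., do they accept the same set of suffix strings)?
Try the suffix ε (the empty string).
From dead: dead — not accepting.
From q0: q0 — accepting.
The two states disagree on this suffix, so they are not equivalent.

Final answer: No. Distinguishing string: ε (the empty string) - accepted from q0 but not from dead.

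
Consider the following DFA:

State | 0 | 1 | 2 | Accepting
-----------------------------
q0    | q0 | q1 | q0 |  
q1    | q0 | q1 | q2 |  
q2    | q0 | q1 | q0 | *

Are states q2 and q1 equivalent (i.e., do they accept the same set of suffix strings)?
Try the suffix ε (the empty string).
From q2: q2 — accepting.
From q1: q1 — not accepting.
The two states disagree on this suffix, so they are not equivalent.

Final answer: No. Distinguishing string: ε (the empty string) - accepted from q2 but not from q1.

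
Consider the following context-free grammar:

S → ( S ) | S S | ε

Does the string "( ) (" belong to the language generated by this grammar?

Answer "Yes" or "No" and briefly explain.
Each production adds parentheses only in matched pairs (S → ( S )) or none at all, so every derived string has equally many '(' and ')'. The string ( ) ( has two '(' and one ')', so it cannot be derived.

Final answer: No - no valid derivation exists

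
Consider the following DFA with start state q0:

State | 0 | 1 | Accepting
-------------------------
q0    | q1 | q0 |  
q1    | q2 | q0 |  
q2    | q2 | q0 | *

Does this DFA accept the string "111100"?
Start in q0.
Read '1': q0 → q0
Read '1': q0 → q0
Read '1': q0 → q0
Read '1': q0 → q0
Read '0': q0 → q1
Read '0': q1 → q2
Final state q2 is accepting, so the string is accepted.

Final answer: Yes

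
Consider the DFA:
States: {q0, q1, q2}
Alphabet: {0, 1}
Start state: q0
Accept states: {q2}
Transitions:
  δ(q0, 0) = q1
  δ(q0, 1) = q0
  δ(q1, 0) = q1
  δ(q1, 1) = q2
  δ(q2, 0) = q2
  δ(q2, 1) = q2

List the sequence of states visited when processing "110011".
Starting at q0
Read '1': q0 -> q0
Read '1': q0 -> q0
Read '0': q0 -> q1
Read '0': q1 -> q1
Read '1': q1 -> q2
Read '1': q2 -> q2

Final answer: q0 -> q0 -> q0 -> q1 -> q1 -> q2 -> q2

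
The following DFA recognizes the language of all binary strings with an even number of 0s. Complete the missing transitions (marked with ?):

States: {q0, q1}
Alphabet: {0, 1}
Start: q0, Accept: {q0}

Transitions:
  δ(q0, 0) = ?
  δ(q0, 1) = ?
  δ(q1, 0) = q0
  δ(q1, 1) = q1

What each state remembers (consistent with the given transitions and accept states):
  q0: an even number of 0s has been read so far
  q1: an odd number of 0s has been read so far
Filling in the missing entries:
  δ(q0, 0): in q0 (an even number of 0s has been read so far), after reading 0 we have: an odd number of 0s has been read so far → q1
  δ(q0, 1): in q0 (an even number of 0s has been read so far), after reading 1 we have: an even number of 0s has been read so far → q0

Final answer: δ(q0, 0) = q1; δ(q0, 1) = q0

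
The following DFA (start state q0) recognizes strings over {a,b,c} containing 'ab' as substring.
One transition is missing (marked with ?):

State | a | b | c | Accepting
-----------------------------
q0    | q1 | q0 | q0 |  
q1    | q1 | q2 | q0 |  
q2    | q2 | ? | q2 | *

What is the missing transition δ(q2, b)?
q2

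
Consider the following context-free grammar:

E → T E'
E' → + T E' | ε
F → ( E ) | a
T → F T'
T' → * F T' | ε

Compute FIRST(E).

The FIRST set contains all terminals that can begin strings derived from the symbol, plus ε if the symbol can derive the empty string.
FIRST(F): F → ( E ) contributes '(' and F → a contributes 'a', so FIRST(F) = {(, a}. F is not nullable.
FIRST(T): T → F T' begins with F, and F is not nullable, so FIRST(T) = FIRST(F) = {(, a}.
FIRST(E): E → T E' begins with T, and T is not nullable, so FIRST(E) = FIRST(T) = {(, a}.

Final answer: {(, a}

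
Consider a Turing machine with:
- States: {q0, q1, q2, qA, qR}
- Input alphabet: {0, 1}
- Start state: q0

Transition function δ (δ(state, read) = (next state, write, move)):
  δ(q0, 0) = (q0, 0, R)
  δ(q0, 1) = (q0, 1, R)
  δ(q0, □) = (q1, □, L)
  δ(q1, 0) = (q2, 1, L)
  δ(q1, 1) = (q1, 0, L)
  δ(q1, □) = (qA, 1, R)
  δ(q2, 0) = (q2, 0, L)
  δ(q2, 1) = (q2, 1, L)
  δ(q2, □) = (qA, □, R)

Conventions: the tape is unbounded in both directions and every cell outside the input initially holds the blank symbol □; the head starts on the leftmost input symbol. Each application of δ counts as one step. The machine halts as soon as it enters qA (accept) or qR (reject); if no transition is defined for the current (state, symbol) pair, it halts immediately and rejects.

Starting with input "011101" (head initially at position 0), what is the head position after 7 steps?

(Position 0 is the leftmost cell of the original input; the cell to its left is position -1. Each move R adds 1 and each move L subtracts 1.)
Step 0: [q0]011101 (head at position 0)
Step 1: δ(q0, 0) = (q0, 0, R)  ⊢  0[q0]11101 (head at position 1)
Step 2: δ(q0, 1) = (q0, 1, R)  ⊢  01[q0]1101 (head at position 2)
Step 3: δ(q0, 1) = (q0, 1, R)  ⊢  011[q0]101 (head at position 3)
Step 4: δ(q0, 1) = (q0, 1, R)  ⊢  0111[q0]01 (head at position 4)
Step 5: δ(q0, 0) = (q0, 0, R)  ⊢  01110[q0]1 (head at position 5)
Step 6: δ(q0, 1) = (q0, 1, R)  ⊢  011101[q0]□ (head at position 6)
Step 7: δ(q0, □) = (q1, □, L)  ⊢  01110[q1]1□ (head at position 5)
Head position after 7 steps: 5

Final answer: Position 5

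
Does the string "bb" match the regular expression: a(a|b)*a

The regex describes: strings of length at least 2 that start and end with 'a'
No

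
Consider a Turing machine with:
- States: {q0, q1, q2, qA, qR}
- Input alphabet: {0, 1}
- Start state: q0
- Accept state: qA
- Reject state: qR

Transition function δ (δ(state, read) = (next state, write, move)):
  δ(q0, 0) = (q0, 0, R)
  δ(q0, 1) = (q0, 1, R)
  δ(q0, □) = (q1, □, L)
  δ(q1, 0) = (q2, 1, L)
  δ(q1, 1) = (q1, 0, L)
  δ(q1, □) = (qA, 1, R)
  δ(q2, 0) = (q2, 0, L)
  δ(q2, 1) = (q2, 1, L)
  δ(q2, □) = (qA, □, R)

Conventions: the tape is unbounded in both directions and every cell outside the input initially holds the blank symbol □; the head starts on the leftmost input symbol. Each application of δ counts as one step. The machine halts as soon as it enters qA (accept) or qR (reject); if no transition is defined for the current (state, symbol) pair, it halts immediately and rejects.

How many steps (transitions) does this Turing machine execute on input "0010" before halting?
Step 0: [q0]0010 (head at position 0)
Step 1: δ(q0, 0) = (q0, 0, R)  ⊢  0[q0]010 (head at position 1)
Step 2: δ(q0, 0) = (q0, 0, R)  ⊢  00[q0]10 (head at position 2)
Step 3: δ(q0, 1) = (q0, 1, R)  ⊢  001[q0]0 (head at position 3)
Step 4: δ(q0, 0) = (q0, 0, R)  ⊢  0010[q0]□ (head at position 4)
Step 5: δ(q0, □) = (q1, □, L)  ⊢  001[q1]0□ (head at position 3)
Step 6: δ(q1, 0) = (q2, 1, L)  ⊢  00[q2]11□ (head at position 2)
Step 7: δ(q2, 1) = (q2, 1, L)  ⊢  0[q2]011□ (head at position 1)
Step 8: δ(q2, 0) = (q2, 0, L)  ⊢  [q2]0011□ (head at position 0)
Step 9: δ(q2, 0) = (q2, 0, L)  ⊢  [q2]□0011□ (head at position -1)
Step 10: δ(q2, □) = (qA, □, R)  ⊢  □[qA]0011□ (head at position 0)
The machine is in qA, so it halts and accepts.
Number of transitions executed: 10.

Final answer: 10 steps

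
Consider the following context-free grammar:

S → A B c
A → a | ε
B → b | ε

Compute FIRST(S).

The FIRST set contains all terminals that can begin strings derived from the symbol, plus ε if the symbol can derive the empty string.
FIRST(A) = {a, ε} (A → a | ε) and FIRST(B) = {b, ε} (B → b | ε).
For S → A B c: add FIRST(A) minus ε = {a}; A is nullable, so also add FIRST(B) minus ε = {b}; B is nullable too, so also add FIRST(c) = {c}. The terminal c is never erased, so S is not nullable and ε is not included.
FIRST(S) = {a, b, c}.

Final answer: {a, b, c}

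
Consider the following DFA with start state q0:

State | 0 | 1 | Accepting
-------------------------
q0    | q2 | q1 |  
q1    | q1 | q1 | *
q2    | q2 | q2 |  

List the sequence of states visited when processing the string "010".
q0 → q2 → q2 → q2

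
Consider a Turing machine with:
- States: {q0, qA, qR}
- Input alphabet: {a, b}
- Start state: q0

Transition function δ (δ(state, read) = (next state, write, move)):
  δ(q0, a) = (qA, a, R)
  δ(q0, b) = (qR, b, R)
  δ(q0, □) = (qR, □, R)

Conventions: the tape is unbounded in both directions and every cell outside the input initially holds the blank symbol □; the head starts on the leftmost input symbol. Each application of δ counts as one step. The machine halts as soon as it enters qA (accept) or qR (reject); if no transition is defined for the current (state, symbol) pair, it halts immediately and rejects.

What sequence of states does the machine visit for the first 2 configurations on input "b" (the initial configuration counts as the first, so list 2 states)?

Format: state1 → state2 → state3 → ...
Step 0: [q0]b (head at position 0)
Step 1: δ(q0, b) = (qR, b, R)  ⊢  b[qR]□ (head at position 1)
Reading off the states of these 2 configurations: q0 → qR

Final answer: q0 → qR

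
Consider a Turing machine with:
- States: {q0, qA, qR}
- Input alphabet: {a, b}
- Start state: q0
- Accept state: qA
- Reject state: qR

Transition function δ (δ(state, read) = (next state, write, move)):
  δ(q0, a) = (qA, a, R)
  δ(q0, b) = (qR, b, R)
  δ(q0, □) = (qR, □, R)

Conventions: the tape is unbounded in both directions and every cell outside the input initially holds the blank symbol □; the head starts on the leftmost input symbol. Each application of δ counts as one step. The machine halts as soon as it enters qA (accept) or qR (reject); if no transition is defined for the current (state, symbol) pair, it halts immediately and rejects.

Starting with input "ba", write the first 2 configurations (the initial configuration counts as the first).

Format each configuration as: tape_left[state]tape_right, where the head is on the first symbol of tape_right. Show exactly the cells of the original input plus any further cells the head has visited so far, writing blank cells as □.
Step 0: [q0]ba (head at position 0)
Step 1: δ(q0, b) = (qR, b, R)  ⊢  b[qR]a (head at position 1)

Final answer: [q0]ba ⊢ b[qR]a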